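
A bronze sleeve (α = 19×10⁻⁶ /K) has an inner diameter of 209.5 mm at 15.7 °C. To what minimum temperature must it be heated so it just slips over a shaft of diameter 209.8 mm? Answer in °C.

Required Δd = 209.8 − 209.5 = 0.3 mm
Δd = αd₀ΔT ⇒ ΔT = Δd/(αd₀) = 0.3 / (19×10⁻⁶ × 209.5) = 75.367 K
T_min = 15.7 + 75.367 = 91.067 °C

T = 91.1 °C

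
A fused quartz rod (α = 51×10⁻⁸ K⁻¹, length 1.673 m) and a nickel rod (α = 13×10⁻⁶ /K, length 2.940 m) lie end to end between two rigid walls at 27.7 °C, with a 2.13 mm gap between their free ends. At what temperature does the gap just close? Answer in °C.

T = 82.2 °C

Gap closes when ΔL₁ + ΔL₂ = 2.13 mm = 2.13×10⁻³ m
(α₁L₁ + α₂L₂)ΔT = g
α₁L₁ + α₂L₂ = 51×10⁻⁸×1.673 + 13×10⁻⁶×2.940 = 3.907323×10⁻⁵ m/K
ΔT = 2.13×10⁻³ / 3.907323×10⁻⁵ = 54.513 K
T = 27.7 + 54.513 = 82.213 °C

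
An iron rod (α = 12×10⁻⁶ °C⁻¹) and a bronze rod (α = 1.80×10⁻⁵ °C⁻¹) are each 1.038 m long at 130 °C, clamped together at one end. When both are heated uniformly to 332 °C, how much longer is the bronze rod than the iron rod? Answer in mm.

ΔT = 202 K
iron: ΔL = 12×10⁻⁶ × 1.038 m × 202 = 2.5161×10⁻³ m = 2.5161 mm
bronze: ΔL = 1.80×10⁻⁵ × 1.038 m × 202 = 3.7742×10⁻³ m = 3.7742 mm
difference = 3.7742 − 2.5161 = 1.2581 mm

1.26 mm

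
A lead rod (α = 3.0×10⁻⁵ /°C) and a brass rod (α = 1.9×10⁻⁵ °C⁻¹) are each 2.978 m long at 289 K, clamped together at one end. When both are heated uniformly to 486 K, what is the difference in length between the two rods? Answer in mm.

ΔT = 197 K
lead: ΔL = 3.0×10⁻⁵ × 2.978 m × 197 = 1.7600×10⁻² m = 17.600 mm
brass: ΔL = 1.9×10⁻⁵ × 2.978 m × 197 = 1.1147×10⁻² m = 11.147 mm
difference = 17.600 − 11.147 = 6.453 mm

6.45 mm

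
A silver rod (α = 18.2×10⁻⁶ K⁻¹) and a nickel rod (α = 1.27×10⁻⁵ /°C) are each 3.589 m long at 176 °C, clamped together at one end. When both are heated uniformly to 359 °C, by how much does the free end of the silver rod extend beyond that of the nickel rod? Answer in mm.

ΔT = 183 K
silver: ΔL = 18.2×10⁻⁶ × 3.589 m × 183 = 1.1954×10⁻² m = 11.954 mm
nickel: ΔL = 1.27×10⁻⁵ × 3.589 m × 183 = 8.3412×10⁻³ m = 8.3412 mm
difference = 11.954 − 8.3412 = 3.6128 mm

3.61 mm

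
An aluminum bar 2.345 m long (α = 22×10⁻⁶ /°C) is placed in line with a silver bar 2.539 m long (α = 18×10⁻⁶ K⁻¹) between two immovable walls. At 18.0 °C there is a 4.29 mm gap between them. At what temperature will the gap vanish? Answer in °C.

Gap closes when ΔL₁ + ΔL₂ = 4.29 mm = 4.29×10⁻³ m
(α₁L₁ + α₂L₂)ΔT = g
α₁L₁ + α₂L₂ = 22×10⁻⁶×2.345 + 18×10⁻⁶×2.539 = 9.7292×10⁻⁵ m/K
ΔT = 4.29×10⁻³ / 9.7292×10⁻⁵ = 44.094 K
T = 18.0 + 44.094 = 62.094 °C

T = 62.1 °C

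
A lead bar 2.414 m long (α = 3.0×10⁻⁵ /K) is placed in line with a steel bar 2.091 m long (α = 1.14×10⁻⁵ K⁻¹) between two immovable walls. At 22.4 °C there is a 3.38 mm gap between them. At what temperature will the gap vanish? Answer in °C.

T = 57.5 °C

Gap closes when ΔL₁ + ΔL₂ = 3.38 mm = 3.38×10⁻³ m
(α₁L₁ + α₂L₂)ΔT = g
α₁L₁ + α₂L₂ = 3.0×10⁻⁵×2.414 + 1.14×10⁻⁵×2.091 = 9.62574×10⁻⁵ m/K
ΔT = 3.38×10⁻³ / 9.62574×10⁻⁵ = 35.114 K
T = 22.4 + 35.114 = 57.514 °C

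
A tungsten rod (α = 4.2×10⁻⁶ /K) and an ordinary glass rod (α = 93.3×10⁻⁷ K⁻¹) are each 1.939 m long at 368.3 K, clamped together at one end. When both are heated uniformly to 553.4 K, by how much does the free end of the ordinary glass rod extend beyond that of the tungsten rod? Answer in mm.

ΔT = 185.1 K
tungsten: ΔL = 4.2×10⁻⁶ × 1.939 m × 185.1 = 1.5074×10⁻³ m = 1.5074 mm
ordinary glass: ΔL = 93.3×10⁻⁷ × 1.939 m × 185.1 = 3.3486×10⁻³ m = 3.3486 mm
difference = 3.3486 − 1.5074 = 1.8412 mm

1.84 mm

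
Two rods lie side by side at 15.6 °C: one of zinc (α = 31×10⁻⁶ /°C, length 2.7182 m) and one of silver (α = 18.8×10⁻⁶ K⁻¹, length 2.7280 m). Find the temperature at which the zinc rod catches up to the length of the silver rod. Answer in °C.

T = 312.8 °C

Equal length when α₁L₁ΔT − α₂L₂ΔT = L₂ − L₁ = 9.80×10⁻³ m
α₁L₁ = 8.42642×10⁻⁵, α₂L₂ = 5.12864×10⁻⁵ → Δ(αL) = 3.29778×10⁻⁵ m/K
ΔT = 9.80×10⁻³ / 3.29778×10⁻⁵ = 297.170 K, so T = 15.6 + 297.170 = 312.770 °C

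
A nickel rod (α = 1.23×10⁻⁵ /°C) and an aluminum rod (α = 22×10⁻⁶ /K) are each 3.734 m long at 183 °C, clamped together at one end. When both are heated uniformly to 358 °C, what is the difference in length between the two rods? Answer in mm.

ΔT = 175 K
nickel: ΔL = 1.23×10⁻⁵ × 3.734 m × 175 = 8.0374×10⁻³ m = 8.0374 mm
aluminum: ΔL = 22×10⁻⁶ × 3.734 m × 175 = 1.4376×10⁻² m = 14.376 mm
difference = 14.376 − 8.0374 = 6.3386 mm

6.34 mm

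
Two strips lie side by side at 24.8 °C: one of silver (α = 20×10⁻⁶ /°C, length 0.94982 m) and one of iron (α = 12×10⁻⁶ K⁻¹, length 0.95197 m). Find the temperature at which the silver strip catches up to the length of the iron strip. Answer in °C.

T = 308.7 °C

L₁(1 + α₁ΔT) = L₂(1 + α₂ΔT) ⇒ ΔT = (L₂ − L₁)/(α₁L₁ − α₂L₂)
L₂ − L₁ = 0.95197 − 0.94982 = 2.15×10⁻³ m
α₁L₁ − α₂L₂ = 20×10⁻⁶×0.94982 − 12×10⁻⁶×0.95197 = 7.57276×10⁻⁶ m/K
ΔT = 2.15×10⁻³ / 7.57276×10⁻⁶ = 283.912 K
T = 24.8 + 283.912 = 308.712 °C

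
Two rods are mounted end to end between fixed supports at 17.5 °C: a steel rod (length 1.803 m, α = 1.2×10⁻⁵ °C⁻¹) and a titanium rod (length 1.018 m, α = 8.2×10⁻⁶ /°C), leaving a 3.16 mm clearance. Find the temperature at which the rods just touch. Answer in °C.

T = 123 °C

Gap closes when ΔL₁ + ΔL₂ = 3.16 mm = 3.16×10⁻³ m
(α₁L₁ + α₂L₂)ΔT = g
α₁L₁ + α₂L₂ = 1.2×10⁻⁵×1.803 + 8.2×10⁻⁶×1.018 = 2.99836×10⁻⁵ m/K
ΔT = 3.16×10⁻³ / 2.99836×10⁻⁵ = 105.39 K
T = 17.5 + 105.39 = 122.89 °C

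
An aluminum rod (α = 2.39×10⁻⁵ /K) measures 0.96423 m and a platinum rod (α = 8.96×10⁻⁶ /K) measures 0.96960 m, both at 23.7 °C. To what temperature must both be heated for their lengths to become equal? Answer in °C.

T = 397.7 °C

Equal length when α₁L₁ΔT − α₂L₂ΔT = L₂ − L₁ = 5.37×10⁻³ m
α₁L₁ = 2.3045097×10⁻⁵, α₂L₂ = 8.687616×10⁻⁶ → Δ(αL) = 1.4357481×10⁻⁵ m/K
ΔT = 5.37×10⁻³ / 1.4357481×10⁻⁵ = 374.021 K, so T = 23.7 + 374.021 = 397.721 °C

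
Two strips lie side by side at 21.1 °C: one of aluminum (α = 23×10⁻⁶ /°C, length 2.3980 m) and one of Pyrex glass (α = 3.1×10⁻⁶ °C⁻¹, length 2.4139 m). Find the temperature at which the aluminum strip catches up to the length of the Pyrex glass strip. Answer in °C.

T = 354.6 °C

L₁(1 + α₁ΔT) = L₂(1 + α₂ΔT) ⇒ ΔT = (L₂ − L₁)/(α₁L₁ − α₂L₂)
L₂ − L₁ = 2.4139 − 2.3980 = 1.59×10⁻² m
α₁L₁ − α₂L₂ = 23×10⁻⁶×2.3980 − 3.1×10⁻⁶×2.4139 = 4.767091×10⁻⁵ m/K
ΔT = 1.59×10⁻² / 4.767091×10⁻⁵ = 333.537 K
T = 21.1 + 333.537 = 354.637 °C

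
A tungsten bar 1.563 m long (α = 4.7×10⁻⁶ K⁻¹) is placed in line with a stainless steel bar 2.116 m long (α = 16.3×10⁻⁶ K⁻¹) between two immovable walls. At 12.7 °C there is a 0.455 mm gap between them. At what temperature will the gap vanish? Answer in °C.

T = 23.6 °C

α₁L₁ = 7.3461×10⁻⁶ m/K, α₂L₂ = 3.44908×10⁻⁵ m/K → total 4.18369×10⁻⁵ m/K
ΔT = g/(α₁L₁+α₂L₂) = 4.55×10⁻⁴ / 4.18369×10⁻⁵ = 10.876 K
T = 12.7 + 10.876 = 23.576 °C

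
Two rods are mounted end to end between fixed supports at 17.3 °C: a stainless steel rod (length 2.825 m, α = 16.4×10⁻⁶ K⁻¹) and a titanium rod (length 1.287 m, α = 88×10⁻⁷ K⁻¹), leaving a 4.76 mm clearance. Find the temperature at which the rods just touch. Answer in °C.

T = 99.9 °C

α₁L₁ = 4.633×10⁻⁵ m/K, α₂L₂ = 1.13256×10⁻⁵ m/K → total 5.76556×10⁻⁵ m/K
ΔT = g/(α₁L₁+α₂L₂) = 4.76×10⁻³ / 5.76556×10⁻⁵ = 82.559 K
T = 17.3 + 82.559 = 99.859 °C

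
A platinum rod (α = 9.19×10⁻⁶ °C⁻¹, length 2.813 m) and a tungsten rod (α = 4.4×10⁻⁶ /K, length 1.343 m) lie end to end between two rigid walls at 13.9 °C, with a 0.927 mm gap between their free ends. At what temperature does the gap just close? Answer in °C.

T = 43.1 °C

α₁L₁ = 2.585147×10⁻⁵ m/K, α₂L₂ = 5.9092×10⁻⁶ m/K → total 3.176067×10⁻⁵ m/K
ΔT = g/(α₁L₁+α₂L₂) = 9.27×10⁻⁴ / 3.176067×10⁻⁵ = 29.187 K
T = 13.9 + 29.187 = 43.087 °C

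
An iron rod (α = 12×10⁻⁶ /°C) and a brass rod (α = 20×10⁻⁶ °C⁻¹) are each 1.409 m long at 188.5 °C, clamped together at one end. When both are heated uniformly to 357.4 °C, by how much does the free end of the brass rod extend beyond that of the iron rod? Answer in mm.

1.90 mm

ΔT = 168.9 K
iron: ΔL = 12×10⁻⁶ × 1.409 m × 168.9 = 2.8558×10⁻³ m = 2.8558 mm
brass: ΔL = 20×10⁻⁶ × 1.409 m × 168.9 = 4.7596×10⁻³ m = 4.7596 mm
difference = 4.7596 − 2.8558 = 1.9038 mm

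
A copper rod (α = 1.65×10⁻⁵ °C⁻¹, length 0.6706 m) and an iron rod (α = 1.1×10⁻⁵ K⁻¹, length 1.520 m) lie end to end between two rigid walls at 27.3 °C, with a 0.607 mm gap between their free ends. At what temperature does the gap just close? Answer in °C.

T = 49.1 °C

α₁L₁ = 1.10649×10⁻⁵ m/K, α₂L₂ = 1.672×10⁻⁵ m/K → total 2.77849×10⁻⁵ m/K
ΔT = g/(α₁L₁+α₂L₂) = 6.07×10⁻⁴ / 2.77849×10⁻⁵ = 21.846 K
T = 27.3 + 21.846 = 49.146 °C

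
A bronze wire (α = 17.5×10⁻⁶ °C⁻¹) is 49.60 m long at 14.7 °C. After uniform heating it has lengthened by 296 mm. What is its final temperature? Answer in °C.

T = 356 °C

ΔL = αL₀ΔT ⇒ ΔT = ΔL / (αL₀)
ΔT = 296×10⁻³ m / (17.5×10⁻⁶ × 49.60 m) = 341.01 K
T = 14.7 + 341.01 = 355.71 °C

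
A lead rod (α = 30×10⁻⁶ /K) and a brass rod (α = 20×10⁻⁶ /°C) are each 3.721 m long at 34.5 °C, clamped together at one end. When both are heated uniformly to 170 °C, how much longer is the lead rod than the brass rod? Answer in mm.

ΔT = 135.5 K
lead: ΔL = 30×10⁻⁶ × 3.721 m × 135.5 = 1.5126×10⁻² m = 15.126 mm
brass: ΔL = 20×10⁻⁶ × 3.721 m × 135.5 = 1.0084×10⁻² m = 10.084 mm
difference = 15.126 − 10.084 = 5.042 mm

5.04 mm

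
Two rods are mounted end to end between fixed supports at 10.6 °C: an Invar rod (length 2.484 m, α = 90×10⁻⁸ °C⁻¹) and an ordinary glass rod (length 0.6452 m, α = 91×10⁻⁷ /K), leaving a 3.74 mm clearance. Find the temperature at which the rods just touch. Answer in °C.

T = 472 °C

α₁L₁ = 2.2356×10⁻⁶ m/K, α₂L₂ = 5.87132×10⁻⁶ m/K → total 8.10692×10⁻⁶ m/K
ΔT = g/(α₁L₁+α₂L₂) = 3.74×10⁻³ / 8.10692×10⁻⁶ = 461.33 K
T = 10.6 + 461.33 = 471.93 °C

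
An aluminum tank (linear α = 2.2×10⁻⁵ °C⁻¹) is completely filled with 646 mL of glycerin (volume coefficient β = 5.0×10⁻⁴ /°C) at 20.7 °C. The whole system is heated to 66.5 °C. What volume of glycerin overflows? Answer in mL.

The tank also expands: β_container ≈ 3α = 6.6×10⁻⁵ /K
Net overflow = V₀(β_liq − 3α_cont)ΔT
β − 3α = 5.00×10⁻⁴ − 6.6×10⁻⁵ = 4.34×10⁻⁴ /K; ΔT = 45.8 K
ΔV = 646 × 4.34×10⁻⁴ × 45.8 = 12.8 mL

12.8 mL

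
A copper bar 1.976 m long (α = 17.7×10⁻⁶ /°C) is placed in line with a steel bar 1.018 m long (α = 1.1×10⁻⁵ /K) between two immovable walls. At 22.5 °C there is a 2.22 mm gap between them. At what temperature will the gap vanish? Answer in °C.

T = 70.6 °C

α₁L₁ = 3.49752×10⁻⁵ m/K, α₂L₂ = 1.1198×10⁻⁵ m/K → total 4.61732×10⁻⁵ m/K
ΔT = g/(α₁L₁+α₂L₂) = 2.22×10⁻³ / 4.61732×10⁻⁵ = 48.080 K
T = 22.5 + 48.080 = 70.580 °C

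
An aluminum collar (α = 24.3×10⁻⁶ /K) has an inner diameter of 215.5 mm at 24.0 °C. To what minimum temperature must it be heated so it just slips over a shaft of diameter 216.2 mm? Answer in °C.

Required Δd = 216.2 − 215.5 = 0.7 mm
Δd = αd₀ΔT ⇒ ΔT = Δd/(αd₀) = 0.7 / (24.3×10⁻⁶ × 215.5) = 133.67 K
T_min = 24.0 + 133.67 = 157.67 °C

T = 158 °C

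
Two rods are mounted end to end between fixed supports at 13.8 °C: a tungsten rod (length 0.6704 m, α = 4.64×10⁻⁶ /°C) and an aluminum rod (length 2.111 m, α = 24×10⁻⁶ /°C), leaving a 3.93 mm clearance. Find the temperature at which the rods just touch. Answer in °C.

α₁L₁ = 3.110656×10⁻⁶ m/K, α₂L₂ = 5.0664×10⁻⁵ m/K → total 5.3774656×10⁻⁵ m/K
ΔT = g/(α₁L₁+α₂L₂) = 3.93×10⁻³ / 5.3774656×10⁻⁵ = 73.083 K
T = 13.8 + 73.083 = 86.883 °C

T = 86.9 °C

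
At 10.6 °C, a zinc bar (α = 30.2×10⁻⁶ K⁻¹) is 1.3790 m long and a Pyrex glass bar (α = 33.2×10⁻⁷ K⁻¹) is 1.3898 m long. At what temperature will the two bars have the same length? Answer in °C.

T = 302.2 °C

Equal length when α₁L₁ΔT − α₂L₂ΔT = L₂ − L₁ = 1.08×10⁻² m
α₁L₁ = 4.16458×10⁻⁵, α₂L₂ = 4.614136×10⁻⁶ → Δ(αL) = 3.7031664×10⁻⁵ m/K
ΔT = 1.08×10⁻² / 3.7031664×10⁻⁵ = 291.642 K, so T = 10.6 + 291.642 = 302.242 °C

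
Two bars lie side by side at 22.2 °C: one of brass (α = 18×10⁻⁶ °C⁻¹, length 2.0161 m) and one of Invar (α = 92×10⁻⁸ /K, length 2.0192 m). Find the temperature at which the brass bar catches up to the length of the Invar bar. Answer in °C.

T = 112.2 °C

L₁(1 + α₁ΔT) = L₂(1 + α₂ΔT) ⇒ ΔT = (L₂ − L₁)/(α₁L₁ − α₂L₂)
L₂ − L₁ = 2.0192 − 2.0161 = 3.10×10⁻³ m
α₁L₁ − α₂L₂ = 18×10⁻⁶×2.0161 − 92×10⁻⁸×2.0192 = 3.4432136×10⁻⁵ m/K
ΔT = 3.10×10⁻³ / 3.4432136×10⁻⁵ = 90.032 K
T = 22.2 + 90.032 = 112.232 °C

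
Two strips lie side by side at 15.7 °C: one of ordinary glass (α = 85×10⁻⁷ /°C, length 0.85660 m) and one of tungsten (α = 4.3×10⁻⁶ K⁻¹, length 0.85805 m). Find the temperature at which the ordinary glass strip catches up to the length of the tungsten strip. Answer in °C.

T = 419.4 °C

L₁(1 + α₁ΔT) = L₂(1 + α₂ΔT) ⇒ ΔT = (L₂ − L₁)/(α₁L₁ − α₂L₂)
L₂ − L₁ = 0.85805 − 0.85660 = 1.45×10⁻³ m
α₁L₁ − α₂L₂ = 85×10⁻⁷×0.85660 − 4.3×10⁻⁶×0.85805 = 3.591485×10⁻⁶ m/K
ΔT = 1.45×10⁻³ / 3.591485×10⁻⁶ = 403.733 K
T = 15.7 + 403.733 = 419.433 °C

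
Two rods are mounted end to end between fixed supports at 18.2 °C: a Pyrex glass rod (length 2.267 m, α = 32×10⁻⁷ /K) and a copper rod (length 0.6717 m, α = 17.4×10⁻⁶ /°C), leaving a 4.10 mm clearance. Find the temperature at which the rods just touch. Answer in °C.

α₁L₁ = 7.2544×10⁻⁶ m/K, α₂L₂ = 1.168758×10⁻⁵ m/K → total 1.894198×10⁻⁵ m/K
ΔT = g/(α₁L₁+α₂L₂) = 4.10×10⁻³ / 1.894198×10⁻⁵ = 216.45 K
T = 18.2 + 216.45 = 234.65 °C

T = 235 °C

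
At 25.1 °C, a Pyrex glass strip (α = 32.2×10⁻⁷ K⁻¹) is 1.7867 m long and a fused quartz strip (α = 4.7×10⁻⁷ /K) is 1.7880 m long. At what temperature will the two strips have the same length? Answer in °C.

L₁(1 + α₁ΔT) = L₂(1 + α₂ΔT) ⇒ ΔT = (L₂ − L₁)/(α₁L₁ − α₂L₂)
L₂ − L₁ = 1.7880 − 1.7867 = 1.30×10⁻³ m
α₁L₁ − α₂L₂ = 32.2×10⁻⁷×1.7867 − 4.7×10⁻⁷×1.7880 = 4.912814×10⁻⁶ m/K
ΔT = 1.30×10⁻³ / 4.912814×10⁻⁶ = 264.614 K
T = 25.1 + 264.614 = 289.714 °C

T = 289.7 °C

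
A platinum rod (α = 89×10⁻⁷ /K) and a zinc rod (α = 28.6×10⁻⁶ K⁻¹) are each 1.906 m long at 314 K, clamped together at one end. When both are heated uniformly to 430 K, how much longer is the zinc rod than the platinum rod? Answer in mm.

ΔT = 116 K
platinum: ΔL = 89×10⁻⁷ × 1.906 m × 116 = 1.9678×10⁻³ m = 1.9678 mm
zinc: ΔL = 28.6×10⁻⁶ × 1.906 m × 116 = 6.3233×10⁻³ m = 6.3233 mm
difference = 6.3233 − 1.9678 = 4.3555 mm

4.36 mm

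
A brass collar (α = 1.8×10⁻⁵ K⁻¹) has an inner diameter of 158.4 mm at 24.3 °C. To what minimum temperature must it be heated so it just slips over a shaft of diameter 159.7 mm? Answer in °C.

T = 480 °C

Required Δd = 159.7 − 158.4 = 1.3 mm
Δd = αd₀ΔT ⇒ ΔT = Δd/(αd₀) = 1.3 / (1.8×10⁻⁵ × 158.4) = 455.95 K
T_min = 24.3 + 455.95 = 480.25 °C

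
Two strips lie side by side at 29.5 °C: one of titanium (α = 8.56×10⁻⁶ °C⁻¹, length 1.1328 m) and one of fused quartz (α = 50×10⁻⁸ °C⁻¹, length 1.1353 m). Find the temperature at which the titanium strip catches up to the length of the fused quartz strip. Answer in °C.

Equal length when α₁L₁ΔT − α₂L₂ΔT = L₂ − L₁ = 2.50×10⁻³ m
α₁L₁ = 9.696768×10⁻⁶, α₂L₂ = 5.6765×10⁻⁷ → Δ(αL) = 9.129118×10⁻⁶ m/K
ΔT = 2.50×10⁻³ / 9.129118×10⁻⁶ = 273.849 K, so T = 29.5 + 273.849 = 303.349 °C

T = 303.3 °C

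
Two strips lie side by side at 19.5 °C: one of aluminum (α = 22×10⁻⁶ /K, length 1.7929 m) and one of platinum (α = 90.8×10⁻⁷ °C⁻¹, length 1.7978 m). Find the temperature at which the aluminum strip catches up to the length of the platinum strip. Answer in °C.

L₁(1 + α₁ΔT) = L₂(1 + α₂ΔT) ⇒ ΔT = (L₂ − L₁)/(α₁L₁ − α₂L₂)
L₂ − L₁ = 1.7978 − 1.7929 = 4.90×10⁻³ m
α₁L₁ − α₂L₂ = 22×10⁻⁶×1.7929 − 90.8×10⁻⁷×1.7978 = 2.3119776×10⁻⁵ m/K
ΔT = 4.90×10⁻³ / 2.3119776×10⁻⁵ = 211.940 K
T = 19.5 + 211.940 = 231.440 °C

T = 231.4 °C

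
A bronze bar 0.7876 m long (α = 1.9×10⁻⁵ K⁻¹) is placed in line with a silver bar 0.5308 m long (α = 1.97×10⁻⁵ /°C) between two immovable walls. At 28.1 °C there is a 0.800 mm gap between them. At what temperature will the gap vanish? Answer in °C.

T = 59.6 °C

α₁L₁ = 1.49644×10⁻⁵ m/K, α₂L₂ = 1.045676×10⁻⁵ m/K → total 2.542116×10⁻⁵ m/K
ΔT = g/(α₁L₁+α₂L₂) = 8.00×10⁻⁴ / 2.542116×10⁻⁵ = 31.470 K
T = 28.1 + 31.470 = 59.570 °C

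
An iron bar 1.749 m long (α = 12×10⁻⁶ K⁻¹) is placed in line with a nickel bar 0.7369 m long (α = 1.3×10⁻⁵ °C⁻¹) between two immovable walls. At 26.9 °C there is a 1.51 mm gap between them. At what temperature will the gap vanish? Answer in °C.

α₁L₁ = 2.0988×10⁻⁵ m/K, α₂L₂ = 9.5797×10⁻⁶ m/K → total 3.05677×10⁻⁵ m/K
ΔT = g/(α₁L₁+α₂L₂) = 1.51×10⁻³ / 3.05677×10⁻⁵ = 49.399 K
T = 26.9 + 49.399 = 76.299 °C

T = 76.3 °C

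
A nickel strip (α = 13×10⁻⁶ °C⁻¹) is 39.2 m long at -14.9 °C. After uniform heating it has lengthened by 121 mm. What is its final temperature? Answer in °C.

T = 223 °C

ΔL = αL₀ΔT ⇒ ΔT = ΔL / (αL₀)
ΔT = 121×10⁻³ m / (13×10⁻⁶ × 39.2 m) = 237.44 K
T = -14.9 + 237.44 = 222.54 °C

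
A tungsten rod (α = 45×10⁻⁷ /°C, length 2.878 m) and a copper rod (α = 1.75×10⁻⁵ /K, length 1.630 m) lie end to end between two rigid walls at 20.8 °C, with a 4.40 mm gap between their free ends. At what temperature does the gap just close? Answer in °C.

α₁L₁ = 1.2951×10⁻⁵ m/K, α₂L₂ = 2.8525×10⁻⁵ m/K → total 4.1476×10⁻⁵ m/K
ΔT = g/(α₁L₁+α₂L₂) = 4.40×10⁻³ / 4.1476×10⁻⁵ = 106.09 K
T = 20.8 + 106.09 = 126.89 °C

T = 127 °C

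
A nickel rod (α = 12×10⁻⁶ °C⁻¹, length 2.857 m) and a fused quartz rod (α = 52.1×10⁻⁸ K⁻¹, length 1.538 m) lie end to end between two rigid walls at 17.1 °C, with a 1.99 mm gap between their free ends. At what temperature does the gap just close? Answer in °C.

Gap closes when ΔL₁ + ΔL₂ = 1.99 mm = 1.99×10⁻³ m
(α₁L₁ + α₂L₂)ΔT = g
α₁L₁ + α₂L₂ = 12×10⁻⁶×2.857 + 52.1×10⁻⁸×1.538 = 3.5085298×10⁻⁵ m/K
ΔT = 1.99×10⁻³ / 3.5085298×10⁻⁵ = 56.719 K
T = 17.1 + 56.719 = 73.819 °C

T = 73.8 °C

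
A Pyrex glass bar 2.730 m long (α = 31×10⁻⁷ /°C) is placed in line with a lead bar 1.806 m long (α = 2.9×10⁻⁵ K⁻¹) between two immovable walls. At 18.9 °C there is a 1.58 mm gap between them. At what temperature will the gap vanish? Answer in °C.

Gap closes when ΔL₁ + ΔL₂ = 1.58 mm = 1.58×10⁻³ m
(α₁L₁ + α₂L₂)ΔT = g
α₁L₁ + α₂L₂ = 31×10⁻⁷×2.730 + 2.9×10⁻⁵×1.806 = 6.0837×10⁻⁵ m/K
ΔT = 1.58×10⁻³ / 6.0837×10⁻⁵ = 25.971 K
T = 18.9 + 25.971 = 44.871 °C

T = 44.9 °C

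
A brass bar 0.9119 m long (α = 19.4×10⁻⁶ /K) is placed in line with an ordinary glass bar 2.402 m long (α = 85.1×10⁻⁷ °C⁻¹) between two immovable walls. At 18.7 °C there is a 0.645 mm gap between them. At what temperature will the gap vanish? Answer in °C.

T = 35.6 °C

Gap closes when ΔL₁ + ΔL₂ = 0.645 mm = 6.45×10⁻⁴ m
(α₁L₁ + α₂L₂)ΔT = g
α₁L₁ + α₂L₂ = 19.4×10⁻⁶×0.9119 + 85.1×10⁻⁷×2.402 = 3.813188×10⁻⁵ m/K
ΔT = 6.45×10⁻⁴ / 3.813188×10⁻⁵ = 16.915 K
T = 18.7 + 16.915 = 35.615 °C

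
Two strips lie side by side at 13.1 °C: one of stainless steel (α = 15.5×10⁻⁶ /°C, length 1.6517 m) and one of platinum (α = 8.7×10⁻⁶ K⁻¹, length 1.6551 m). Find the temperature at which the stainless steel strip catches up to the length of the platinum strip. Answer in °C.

T = 316.6 °C

Equal length when α₁L₁ΔT − α₂L₂ΔT = L₂ − L₁ = 3.40×10⁻³ m
α₁L₁ = 2.560135×10⁻⁵, α₂L₂ = 1.439937×10⁻⁵ → Δ(αL) = 1.120198×10⁻⁵ m/K
ΔT = 3.40×10⁻³ / 1.120198×10⁻⁵ = 303.518 K, so T = 13.1 + 303.518 = 316.618 °C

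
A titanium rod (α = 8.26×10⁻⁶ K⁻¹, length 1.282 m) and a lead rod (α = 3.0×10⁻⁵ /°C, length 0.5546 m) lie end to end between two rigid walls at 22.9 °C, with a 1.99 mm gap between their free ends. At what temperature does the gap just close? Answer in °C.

T = 96.0 °C

Gap closes when ΔL₁ + ΔL₂ = 1.99 mm = 1.99×10⁻³ m
(α₁L₁ + α₂L₂)ΔT = g
α₁L₁ + α₂L₂ = 8.26×10⁻⁶×1.282 + 3.0×10⁻⁵×0.5546 = 2.722732×10⁻⁵ m/K
ΔT = 1.99×10⁻³ / 2.722732×10⁻⁵ = 73.088 K
T = 22.9 + 73.088 = 95.988 °C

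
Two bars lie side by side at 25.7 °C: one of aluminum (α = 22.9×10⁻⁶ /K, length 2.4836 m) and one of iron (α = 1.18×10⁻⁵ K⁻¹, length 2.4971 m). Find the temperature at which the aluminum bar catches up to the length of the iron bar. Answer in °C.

L₁(1 + α₁ΔT) = L₂(1 + α₂ΔT) ⇒ ΔT = (L₂ − L₁)/(α₁L₁ − α₂L₂)
L₂ − L₁ = 2.4971 − 2.4836 = 1.35×10⁻² m
α₁L₁ − α₂L₂ = 22.9×10⁻⁶×2.4836 − 1.18×10⁻⁵×2.4971 = 2.740866×10⁻⁵ m/K
ΔT = 1.35×10⁻² / 2.740866×10⁻⁵ = 492.545 K
T = 25.7 + 492.545 = 518.245 °C

T = 518.2 °C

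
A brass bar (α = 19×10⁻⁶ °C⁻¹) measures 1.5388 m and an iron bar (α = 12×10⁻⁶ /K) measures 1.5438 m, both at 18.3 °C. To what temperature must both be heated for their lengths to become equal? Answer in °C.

L₁(1 + α₁ΔT) = L₂(1 + α₂ΔT) ⇒ ΔT = (L₂ − L₁)/(α₁L₁ − α₂L₂)
L₂ − L₁ = 1.5438 − 1.5388 = 5.00×10⁻³ m
α₁L₁ − α₂L₂ = 19×10⁻⁶×1.5388 − 12×10⁻⁶×1.5438 = 1.07116×10⁻⁵ m/K
ΔT = 5.00×10⁻³ / 1.07116×10⁻⁵ = 466.784 K
T = 18.3 + 466.784 = 485.084 °C

T = 485.1 °C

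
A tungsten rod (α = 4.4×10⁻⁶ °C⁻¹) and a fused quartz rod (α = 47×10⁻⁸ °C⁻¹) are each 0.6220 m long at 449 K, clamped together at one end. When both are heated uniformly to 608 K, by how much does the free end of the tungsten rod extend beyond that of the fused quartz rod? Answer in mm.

ΔT = 159 K
tungsten: ΔL = 4.4×10⁻⁶ × 0.6220 m × 159 = 4.3515×10⁻⁴ m = 0.43515 mm
fused quartz: ΔL = 47×10⁻⁸ × 0.6220 m × 159 = 4.6482×10⁻⁵ m = 0.046482 mm
difference = 0.43515 − 0.046482 = 0.388668 mm

0.389 mm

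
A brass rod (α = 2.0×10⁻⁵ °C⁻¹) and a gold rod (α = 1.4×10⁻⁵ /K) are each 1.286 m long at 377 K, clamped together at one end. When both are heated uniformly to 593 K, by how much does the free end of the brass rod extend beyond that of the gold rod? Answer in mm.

1.67 mm

ΔT = 216 K
brass: ΔL = 2.0×10⁻⁵ × 1.286 m × 216 = 5.5555×10⁻³ m = 5.5555 mm
gold: ΔL = 1.4×10⁻⁵ × 1.286 m × 216 = 3.8889×10⁻³ m = 3.8889 mm
difference = 5.5555 − 3.8889 = 1.6666 mm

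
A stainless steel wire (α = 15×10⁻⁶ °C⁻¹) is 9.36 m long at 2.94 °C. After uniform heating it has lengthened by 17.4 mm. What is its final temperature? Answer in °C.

T = 127 °C

ΔL = αL₀ΔT ⇒ ΔT = ΔL / (αL₀)
ΔT = 17.4×10⁻³ m / (15×10⁻⁶ × 9.36 m) = 123.93 K
T = 2.94 + 123.93 = 126.87 °C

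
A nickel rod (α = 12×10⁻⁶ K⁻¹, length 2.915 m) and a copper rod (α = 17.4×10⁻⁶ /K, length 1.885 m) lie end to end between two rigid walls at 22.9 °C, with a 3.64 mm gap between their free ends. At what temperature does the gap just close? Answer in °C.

T = 76.6 °C

α₁L₁ = 3.498×10⁻⁵ m/K, α₂L₂ = 3.2799×10⁻⁵ m/K → total 6.7779×10⁻⁵ m/K
ΔT = g/(α₁L₁+α₂L₂) = 3.64×10⁻³ / 6.7779×10⁻⁵ = 53.704 K
T = 22.9 + 53.704 = 76.604 °C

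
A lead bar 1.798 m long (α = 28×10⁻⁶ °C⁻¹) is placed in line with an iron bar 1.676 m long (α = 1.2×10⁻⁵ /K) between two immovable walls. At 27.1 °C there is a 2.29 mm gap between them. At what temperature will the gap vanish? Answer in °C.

T = 59.6 °C

Gap closes when ΔL₁ + ΔL₂ = 2.29 mm = 2.29×10⁻³ m
(α₁L₁ + α₂L₂)ΔT = g
α₁L₁ + α₂L₂ = 28×10⁻⁶×1.798 + 1.2×10⁻⁵×1.676 = 7.0456×10⁻⁵ m/K
ΔT = 2.29×10⁻³ / 7.0456×10⁻⁵ = 32.503 K
T = 27.1 + 32.503 = 59.603 °C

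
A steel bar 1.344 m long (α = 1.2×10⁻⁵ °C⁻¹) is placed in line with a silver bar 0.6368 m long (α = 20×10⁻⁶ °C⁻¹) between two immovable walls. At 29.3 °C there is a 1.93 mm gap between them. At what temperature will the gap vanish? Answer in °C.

Gap closes when ΔL₁ + ΔL₂ = 1.93 mm = 1.93×10⁻³ m
(α₁L₁ + α₂L₂)ΔT = g
α₁L₁ + α₂L₂ = 1.2×10⁻⁵×1.344 + 20×10⁻⁶×0.6368 = 2.8864×10⁻⁵ m/K
ΔT = 1.93×10⁻³ / 2.8864×10⁻⁵ = 66.865 K
T = 29.3 + 66.865 = 96.165 °C

T = 96.2 °C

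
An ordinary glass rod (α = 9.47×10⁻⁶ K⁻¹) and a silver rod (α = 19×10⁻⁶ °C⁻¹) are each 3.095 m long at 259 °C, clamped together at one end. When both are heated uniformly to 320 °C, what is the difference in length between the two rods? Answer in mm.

ΔT = 61 K
ordinary glass: ΔL = 9.47×10⁻⁶ × 3.095 m × 61 = 1.7879×10⁻³ m = 1.7879 mm
silver: ΔL = 19×10⁻⁶ × 3.095 m × 61 = 3.5871×10⁻³ m = 3.5871 mm
difference = 3.5871 − 1.7879 = 1.7992 mm

1.80 mm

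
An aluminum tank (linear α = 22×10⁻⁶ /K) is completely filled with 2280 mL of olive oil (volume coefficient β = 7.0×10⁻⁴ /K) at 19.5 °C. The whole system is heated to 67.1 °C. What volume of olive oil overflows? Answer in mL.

The tank also expands: β_container ≈ 3α = 6.6×10⁻⁵ /K
Net overflow = V₀(β_liq − 3α_cont)ΔT
β − 3α = 7.00×10⁻⁴ − 6.6×10⁻⁵ = 6.34×10⁻⁴ /K; ΔT = 47.6 K
ΔV = 2280 × 6.34×10⁻⁴ × 47.6 = 68.8 mL

68.8 mL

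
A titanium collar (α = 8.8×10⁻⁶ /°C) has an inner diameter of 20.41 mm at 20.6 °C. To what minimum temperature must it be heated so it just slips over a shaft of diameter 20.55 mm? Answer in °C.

T = 800 °C

Required Δd = 20.55 − 20.41 = 0.14 mm
Δd = αd₀ΔT ⇒ ΔT = Δd/(αd₀) = 0.14 / (8.8×10⁻⁶ × 20.41) = 779.48 K
T_min = 20.6 + 779.48 = 800.08 °C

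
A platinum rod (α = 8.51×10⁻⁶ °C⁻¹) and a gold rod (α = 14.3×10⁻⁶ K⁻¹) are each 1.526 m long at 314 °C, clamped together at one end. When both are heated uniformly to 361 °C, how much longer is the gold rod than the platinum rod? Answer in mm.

ΔT = 47 K
platinum: ΔL = 8.51×10⁻⁶ × 1.526 m × 47 = 6.1035×10⁻⁴ m = 0.61035 mm
gold: ΔL = 14.3×10⁻⁶ × 1.526 m × 47 = 1.0256×10⁻³ m = 1.0256 mm
difference = 1.0256 − 0.61035 = 0.41525 mm

0.415 mm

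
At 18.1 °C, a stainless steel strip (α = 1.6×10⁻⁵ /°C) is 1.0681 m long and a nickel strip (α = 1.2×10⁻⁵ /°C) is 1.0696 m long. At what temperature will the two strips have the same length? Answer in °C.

T = 370.7 °C

L₁(1 + α₁ΔT) = L₂(1 + α₂ΔT) ⇒ ΔT = (L₂ − L₁)/(α₁L₁ − α₂L₂)
L₂ − L₁ = 1.0696 − 1.0681 = 1.50×10⁻³ m
α₁L₁ − α₂L₂ = 1.6×10⁻⁵×1.0681 − 1.2×10⁻⁵×1.0696 = 4.2544×10⁻⁶ m/K
ΔT = 1.50×10⁻³ / 4.2544×10⁻⁶ = 352.576 K
T = 18.1 + 352.576 = 370.676 °C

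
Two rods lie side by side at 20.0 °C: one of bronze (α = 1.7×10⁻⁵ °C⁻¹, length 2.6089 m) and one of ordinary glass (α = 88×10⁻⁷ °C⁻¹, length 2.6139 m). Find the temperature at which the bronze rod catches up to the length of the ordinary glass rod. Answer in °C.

T = 254.2 °C

Equal length when α₁L₁ΔT − α₂L₂ΔT = L₂ − L₁ = 5.00×10⁻³ m
α₁L₁ = 4.43513×10⁻⁵, α₂L₂ = 2.300232×10⁻⁵ → Δ(αL) = 2.134898×10⁻⁵ m/K
ΔT = 5.00×10⁻³ / 2.134898×10⁻⁵ = 234.203 K, so T = 20.0 + 234.203 = 254.203 °C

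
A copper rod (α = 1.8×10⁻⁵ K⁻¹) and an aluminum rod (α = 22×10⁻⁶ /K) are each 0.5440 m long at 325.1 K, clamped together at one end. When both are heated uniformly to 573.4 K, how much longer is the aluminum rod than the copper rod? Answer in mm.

ΔT = 248.3 K
copper: ΔL = 1.8×10⁻⁵ × 0.5440 m × 248.3 = 2.4314×10⁻³ m = 2.4314 mm
aluminum: ΔL = 22×10⁻⁶ × 0.5440 m × 248.3 = 2.9717×10⁻³ m = 2.9717 mm
difference = 2.9717 − 2.4314 = 0.5403 mm

0.540 mm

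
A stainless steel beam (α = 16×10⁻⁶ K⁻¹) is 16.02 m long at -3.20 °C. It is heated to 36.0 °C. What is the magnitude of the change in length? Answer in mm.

|ΔT| = |36.0 − (-3.20)| = 39.20 K
ΔL = αL₀ΔT = (16×10⁻⁶)(16.02)(39.20) = 1.00×10⁻² m

ΔL = 10.0 mm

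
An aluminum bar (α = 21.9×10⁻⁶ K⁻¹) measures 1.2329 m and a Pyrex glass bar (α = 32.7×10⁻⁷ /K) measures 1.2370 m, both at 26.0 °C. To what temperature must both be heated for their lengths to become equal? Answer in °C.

T = 204.6 °C

Equal length when α₁L₁ΔT − α₂L₂ΔT = L₂ − L₁ = 4.10×10⁻³ m
α₁L₁ = 2.700051×10⁻⁵, α₂L₂ = 4.04499×10⁻⁶ → Δ(αL) = 2.295552×10⁻⁵ m/K
ΔT = 4.10×10⁻³ / 2.295552×10⁻⁵ = 178.606 K, so T = 26.0 + 178.606 = 204.606 °C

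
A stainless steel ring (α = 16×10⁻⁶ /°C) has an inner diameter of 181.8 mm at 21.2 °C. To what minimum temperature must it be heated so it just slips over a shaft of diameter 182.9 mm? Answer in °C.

Required Δd = 182.9 − 181.8 = 1.1 mm
Δd = αd₀ΔT ⇒ ΔT = Δd/(αd₀) = 1.1 / (16×10⁻⁶ × 181.8) = 378.16 K
T_min = 21.2 + 378.16 = 399.36 °C

T = 399 °C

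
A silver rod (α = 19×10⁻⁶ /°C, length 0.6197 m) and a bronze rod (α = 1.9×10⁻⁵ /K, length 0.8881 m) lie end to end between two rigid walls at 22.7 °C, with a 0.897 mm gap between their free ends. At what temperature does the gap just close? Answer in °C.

α₁L₁ = 1.17743×10⁻⁵ m/K, α₂L₂ = 1.68739×10⁻⁵ m/K → total 2.86482×10⁻⁵ m/K
ΔT = g/(α₁L₁+α₂L₂) = 8.97×10⁻⁴ / 2.86482×10⁻⁵ = 31.311 K
T = 22.7 + 31.311 = 54.011 °C

T = 54.0 °C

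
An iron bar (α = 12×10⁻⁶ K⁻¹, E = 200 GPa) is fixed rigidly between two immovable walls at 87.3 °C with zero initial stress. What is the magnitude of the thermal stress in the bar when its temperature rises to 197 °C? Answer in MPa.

Fully constrained: the free strain ε = αΔT is blocked, so σ = Eε = EαΔT.
|ΔT| = 109.7 K
σ = 200×10⁹ × 12×10⁻⁶ × 109.7 = 2.63×10⁸ Pa

σ = 263 MPa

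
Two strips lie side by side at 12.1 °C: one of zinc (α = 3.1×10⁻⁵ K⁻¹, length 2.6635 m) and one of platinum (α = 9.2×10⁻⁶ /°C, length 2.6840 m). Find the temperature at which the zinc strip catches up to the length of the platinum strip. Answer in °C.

T = 366.3 °C

L₁(1 + α₁ΔT) = L₂(1 + α₂ΔT) ⇒ ΔT = (L₂ − L₁)/(α₁L₁ − α₂L₂)
L₂ − L₁ = 2.6840 − 2.6635 = 2.05×10⁻² m
α₁L₁ − α₂L₂ = 3.1×10⁻⁵×2.6635 − 9.2×10⁻⁶×2.6840 = 5.78757×10⁻⁵ m/K
ΔT = 2.05×10⁻² / 5.78757×10⁻⁵ = 354.207 K
T = 12.1 + 354.207 = 366.307 °C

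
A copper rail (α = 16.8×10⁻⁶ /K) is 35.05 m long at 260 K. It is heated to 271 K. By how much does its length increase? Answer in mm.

ΔL = 6.48 mm

|ΔT| = |271 − 260| = 11 K
ΔL = αL₀ΔT = (16.8×10⁻⁶)(35.05)(11) = 6.48×10⁻³ m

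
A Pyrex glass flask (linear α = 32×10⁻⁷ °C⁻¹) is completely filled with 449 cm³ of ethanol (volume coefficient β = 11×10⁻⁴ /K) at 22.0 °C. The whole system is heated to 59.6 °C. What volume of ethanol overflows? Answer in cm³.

The flask also expands: β_container ≈ 3α = 9.6×10⁻⁶ /K
Net overflow = V₀(β_liq − 3α_cont)ΔT
β − 3α = 1.10×10⁻³ − 9.6×10⁻⁶ = 1.0904×10⁻³ /K; ΔT = 37.6 K
ΔV = 449 × 1.0904×10⁻³ × 37.6 = 18.4 cm³

18.4 cm³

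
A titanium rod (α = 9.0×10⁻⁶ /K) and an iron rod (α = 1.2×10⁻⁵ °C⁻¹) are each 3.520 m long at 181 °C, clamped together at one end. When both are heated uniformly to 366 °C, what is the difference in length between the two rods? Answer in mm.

1.95 mm

ΔT = 185 K
titanium: ΔL = 9.0×10⁻⁶ × 3.520 m × 185 = 5.8608×10⁻³ m = 5.8608 mm
iron: ΔL = 1.2×10⁻⁵ × 3.520 m × 185 = 7.8144×10⁻³ m = 7.8144 mm
difference = 7.8144 − 5.8608 = 1.9536 mm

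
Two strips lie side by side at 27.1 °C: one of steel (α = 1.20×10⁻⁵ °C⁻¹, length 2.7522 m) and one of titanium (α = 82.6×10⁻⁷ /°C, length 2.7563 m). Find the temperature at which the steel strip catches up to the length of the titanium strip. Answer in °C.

T = 426.7 °C

L₁(1 + α₁ΔT) = L₂(1 + α₂ΔT) ⇒ ΔT = (L₂ − L₁)/(α₁L₁ − α₂L₂)
L₂ − L₁ = 2.7563 − 2.7522 = 4.10×10⁻³ m
α₁L₁ − α₂L₂ = 1.20×10⁻⁵×2.7522 − 82.6×10⁻⁷×2.7563 = 1.0259362×10⁻⁵ m/K
ΔT = 4.10×10⁻³ / 1.0259362×10⁻⁵ = 399.635 K
T = 27.1 + 399.635 = 426.735 °C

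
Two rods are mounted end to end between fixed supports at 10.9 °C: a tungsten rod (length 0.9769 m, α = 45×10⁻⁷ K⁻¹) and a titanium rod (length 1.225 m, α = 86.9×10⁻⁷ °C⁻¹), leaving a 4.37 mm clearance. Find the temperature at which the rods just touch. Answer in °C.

T = 301 °C

α₁L₁ = 4.39605×10⁻⁶ m/K, α₂L₂ = 1.064525×10⁻⁵ m/K → total 1.50413×10⁻⁵ m/K
ΔT = g/(α₁L₁+α₂L₂) = 4.37×10⁻³ / 1.50413×10⁻⁵ = 290.53 K
T = 10.9 + 290.53 = 301.43 °C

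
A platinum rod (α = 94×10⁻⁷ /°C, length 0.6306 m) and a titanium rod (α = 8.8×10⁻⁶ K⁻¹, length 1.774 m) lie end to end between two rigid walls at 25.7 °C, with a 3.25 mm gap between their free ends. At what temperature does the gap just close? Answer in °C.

Gap closes when ΔL₁ + ΔL₂ = 3.25 mm = 3.25×10⁻³ m
(α₁L₁ + α₂L₂)ΔT = g
α₁L₁ + α₂L₂ = 94×10⁻⁷×0.6306 + 8.8×10⁻⁶×1.774 = 2.153884×10⁻⁵ m/K
ΔT = 3.25×10⁻³ / 2.153884×10⁻⁵ = 150.89 K
T = 25.7 + 150.89 = 176.59 °C

T = 177 °C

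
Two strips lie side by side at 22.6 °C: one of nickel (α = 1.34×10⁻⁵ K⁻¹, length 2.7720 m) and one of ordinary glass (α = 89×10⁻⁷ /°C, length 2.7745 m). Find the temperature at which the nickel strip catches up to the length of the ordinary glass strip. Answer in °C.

Equal length when α₁L₁ΔT − α₂L₂ΔT = L₂ − L₁ = 2.50×10⁻³ m
α₁L₁ = 3.71448×10⁻⁵, α₂L₂ = 2.469305×10⁻⁵ → Δ(αL) = 1.245175×10⁻⁵ m/K
ΔT = 2.50×10⁻³ / 1.245175×10⁻⁵ = 200.775 K, so T = 22.6 + 200.775 = 223.375 °C

T = 223.4 °C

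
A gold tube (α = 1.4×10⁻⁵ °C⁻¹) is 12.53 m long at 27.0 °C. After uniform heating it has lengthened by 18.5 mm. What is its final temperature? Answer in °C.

ΔL = αL₀ΔT ⇒ ΔT = ΔL / (αL₀)
ΔT = 18.5×10⁻³ m / (1.4×10⁻⁵ × 12.53 m) = 105.46 K
T = 27.0 + 105.46 = 132.46 °C

T = 132 °C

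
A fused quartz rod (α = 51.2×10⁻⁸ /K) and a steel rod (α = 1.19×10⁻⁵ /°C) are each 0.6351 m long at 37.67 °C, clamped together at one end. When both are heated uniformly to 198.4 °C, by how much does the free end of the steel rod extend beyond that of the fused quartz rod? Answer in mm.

ΔT = 160.73 K
fused quartz: ΔL = 51.2×10⁻⁸ × 0.6351 m × 160.73 = 5.2265×10⁻⁵ m = 0.052265 mm
steel: ΔL = 1.19×10⁻⁵ × 0.6351 m × 160.73 = 1.2147×10⁻³ m = 1.2147 mm
difference = 1.2147 − 0.052265 = 1.162435 mm

1.16 mm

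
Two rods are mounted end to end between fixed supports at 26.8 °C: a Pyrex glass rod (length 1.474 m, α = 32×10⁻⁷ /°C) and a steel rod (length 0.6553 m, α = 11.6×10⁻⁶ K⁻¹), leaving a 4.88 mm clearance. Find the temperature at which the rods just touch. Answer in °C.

T = 423 °C

Gap closes when ΔL₁ + ΔL₂ = 4.88 mm = 4.88×10⁻³ m
(α₁L₁ + α₂L₂)ΔT = g
α₁L₁ + α₂L₂ = 32×10⁻⁷×1.474 + 11.6×10⁻⁶×0.6553 = 1.231828×10⁻⁵ m/K
ΔT = 4.88×10⁻³ / 1.231828×10⁻⁵ = 396.16 K
T = 26.8 + 396.16 = 422.96 °C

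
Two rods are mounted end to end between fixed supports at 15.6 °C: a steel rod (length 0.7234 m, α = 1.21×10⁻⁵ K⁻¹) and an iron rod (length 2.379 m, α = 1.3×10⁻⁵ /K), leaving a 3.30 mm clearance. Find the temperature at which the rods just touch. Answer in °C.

α₁L₁ = 8.75314×10⁻⁶ m/K, α₂L₂ = 3.0927×10⁻⁵ m/K → total 3.968014×10⁻⁵ m/K
ΔT = g/(α₁L₁+α₂L₂) = 3.30×10⁻³ / 3.968014×10⁻⁵ = 83.165 K
T = 15.6 + 83.165 = 98.765 °C

T = 98.8 °C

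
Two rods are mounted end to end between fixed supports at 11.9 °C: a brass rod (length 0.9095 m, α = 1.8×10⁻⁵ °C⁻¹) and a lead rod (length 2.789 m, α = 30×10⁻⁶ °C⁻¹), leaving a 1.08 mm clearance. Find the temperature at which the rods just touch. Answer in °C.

α₁L₁ = 1.6371×10⁻⁵ m/K, α₂L₂ = 8.367×10⁻⁵ m/K → total 1.00041×10⁻⁴ m/K
ΔT = g/(α₁L₁+α₂L₂) = 1.08×10⁻³ / 1.00041×10⁻⁴ = 10.796 K
T = 11.9 + 10.796 = 22.696 °C

T = 22.7 °C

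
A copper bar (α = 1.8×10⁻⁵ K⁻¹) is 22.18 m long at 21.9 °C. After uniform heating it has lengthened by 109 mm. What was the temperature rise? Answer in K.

ΔT = 273 K

ΔL = αL₀ΔT ⇒ ΔT = ΔL / (αL₀)
ΔT = 109×10⁻³ m / (1.8×10⁻⁵ × 22.18 m) = 273.02 K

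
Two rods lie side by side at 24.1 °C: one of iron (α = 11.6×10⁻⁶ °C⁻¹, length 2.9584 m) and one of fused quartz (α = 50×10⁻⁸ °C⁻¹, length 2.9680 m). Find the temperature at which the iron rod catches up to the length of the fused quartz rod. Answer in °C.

Equal length when α₁L₁ΔT − α₂L₂ΔT = L₂ − L₁ = 9.60×10⁻³ m
α₁L₁ = 3.431744×10⁻⁵, α₂L₂ = 1.484×10⁻⁶ → Δ(αL) = 3.283344×10⁻⁵ m/K
ΔT = 9.60×10⁻³ / 3.283344×10⁻⁵ = 292.385 K, so T = 24.1 + 292.385 = 316.485 °C

T = 316.5 °C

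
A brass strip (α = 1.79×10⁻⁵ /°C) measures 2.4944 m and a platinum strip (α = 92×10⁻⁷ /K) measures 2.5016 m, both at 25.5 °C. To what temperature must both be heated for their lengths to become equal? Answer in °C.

T = 358.3 °C

L₁(1 + α₁ΔT) = L₂(1 + α₂ΔT) ⇒ ΔT = (L₂ − L₁)/(α₁L₁ − α₂L₂)
L₂ − L₁ = 2.5016 − 2.4944 = 7.20×10⁻³ m
α₁L₁ − α₂L₂ = 1.79×10⁻⁵×2.4944 − 92×10⁻⁷×2.5016 = 2.163504×10⁻⁵ m/K
ΔT = 7.20×10⁻³ / 2.163504×10⁻⁵ = 332.793 K
T = 25.5 + 332.793 = 358.293 °C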